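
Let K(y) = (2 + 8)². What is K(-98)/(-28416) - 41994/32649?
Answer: -99713867/77312832 ≈ -1.2897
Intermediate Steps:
K(y) = 100 (K(y) = 10² = 100)
K(-98)/(-28416) - 41994/32649 = 100/(-28416) - 41994/32649 = 100*(-1/28416) - 41994*1/32649 = -25/7104 - 13998/10883 = -99713867/77312832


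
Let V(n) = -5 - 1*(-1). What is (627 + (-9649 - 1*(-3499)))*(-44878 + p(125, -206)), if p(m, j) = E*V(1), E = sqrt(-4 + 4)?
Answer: 247861194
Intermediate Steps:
E = 0 (E = sqrt(0) = 0)
V(n) = -4 (V(n) = -5 + 1 = -4)
p(m, j) = 0 (p(m, j) = 0*(-4) = 0)
(627 + (-9649 - 1*(-3499)))*(-44878 + p(125, -206)) = (627 + (-9649 - 1*(-3499)))*(-44878 + 0) = (627 + (-9649 + 3499))*(-44878) = (627 - 6150)*(-44878) = -5523*(-44878) = 247861194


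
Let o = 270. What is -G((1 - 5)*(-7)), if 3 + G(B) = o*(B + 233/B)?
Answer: -137253/14 ≈ -9803.8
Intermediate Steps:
G(B) = -3 + 270*B + 62910/B (G(B) = -3 + 270*(B + 233/B) = -3 + (270*B + 62910/B) = -3 + 270*B + 62910/B)
-G((1 - 5)*(-7)) = -(-3 + 270*((1 - 5)*(-7)) + 62910/(((1 - 5)*(-7)))) = -(-3 + 270*(-4*(-7)) + 62910/((-4*(-7)))) = -(-3 + 270*28 + 62910/28) = -(-3 + 7560 + 62910*(1/28)) = -(-3 + 7560 + 31455/14) = -1*137253/14 = -137253/14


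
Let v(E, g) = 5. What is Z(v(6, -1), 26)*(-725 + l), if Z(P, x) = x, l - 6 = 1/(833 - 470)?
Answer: -6785896/363 ≈ -18694.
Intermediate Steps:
l = 2179/363 (l = 6 + 1/(833 - 470) = 6 + 1/363 = 2179/363 ≈ 6.0028)
Z(v(6, -1), 26)*(-725 + l) = 26*(-725 + 2179/363) = 26*(-260996/363) = -6785896/363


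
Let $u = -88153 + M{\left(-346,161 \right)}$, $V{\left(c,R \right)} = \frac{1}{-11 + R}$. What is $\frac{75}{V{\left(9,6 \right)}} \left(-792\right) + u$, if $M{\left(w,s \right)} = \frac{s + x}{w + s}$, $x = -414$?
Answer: $\frac{38636948}{185} \approx 2.0885 \cdot 10^{5}$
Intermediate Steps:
$M{\left(w,s \right)} = \frac{-414 + s}{s + w}$ ($M{\left(w,s \right)} = \frac{s - 414}{w + s} = \frac{-414 + s}{s + w}$)
$u = - \frac{16308052}{185}$ ($u = -88153 + \frac{-414 + 161}{161 - 346} = -88153 + \frac{1}{-185} \left(-253\right) = -88153 - - \frac{253}{185} = -88153 + \frac{253}{185} = - \frac{16308052}{185} \approx -88152.0$)
$\frac{75}{V{\left(9,6 \right)}} \left(-792\right) + u = \frac{75}{\frac{1}{-11 + 6}} \left(-792\right) - \frac{16308052}{185} = \frac{75}{\frac{1}{-5}} \left(-792\right) - \frac{16308052}{185} = \frac{75}{- \frac{1}{5}} \left(-792\right) - \frac{16308052}{185} = 75 \left(-5\right) \left(-792\right) - \frac{16308052}{185} = \left(-375\right) \left(-792\right) - \frac{16308052}{185} = 297000 - \frac{16308052}{185} = \frac{38636948}{185}$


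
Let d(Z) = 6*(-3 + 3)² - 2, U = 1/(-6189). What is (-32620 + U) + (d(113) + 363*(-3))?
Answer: -208637380/6189 ≈ -33711.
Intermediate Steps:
U = -1/6189 ≈ -0.00016158
d(Z) = -2 (d(Z) = 6*0² - 2 = 6*0 - 2 = 0 - 2 = -2)
(-32620 + U) + (d(113) + 363*(-3)) = (-32620 - 1/6189) + (-2 + 363*(-3)) = -201885181/6189 + (-2 - 1089) = -201885181/6189 - 1091 = -208637380/6189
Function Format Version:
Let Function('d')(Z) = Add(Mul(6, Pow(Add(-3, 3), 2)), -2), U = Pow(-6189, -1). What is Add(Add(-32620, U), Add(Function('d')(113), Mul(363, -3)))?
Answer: Rational(-208637380, 6189) ≈ -33711.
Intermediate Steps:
U = Rational(-1, 6189) ≈ -0.00016158
Function('d')(Z) = -2 (Function('d')(Z) = Add(Mul(6, Pow(0, 2)), -2) = Add(Mul(6, 0), -2) = Add(0, -2) = -2)
Add(Add(-32620, U), Add(Function('d')(113), Mul(363, -3))) = Add(Add(-32620, Rational(-1, 6189)), Add(-2, Mul(363, -3))) = Add(Rational(-201885181, 6189), Add(-2, -1089)) = Add(Rational(-201885181, 6189), -1091) = Rational(-208637380, 6189)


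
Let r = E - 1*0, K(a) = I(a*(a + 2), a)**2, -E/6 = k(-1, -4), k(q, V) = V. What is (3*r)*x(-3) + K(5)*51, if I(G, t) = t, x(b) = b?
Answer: 1059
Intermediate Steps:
E = 24 (E = -6*(-4) = 24)
K(a) = a**2
r = 24 (r = 24 - 1*0 = 24 + 0 = 24)
(3*r)*x(-3) + K(5)*51 = (3*24)*(-3) + 5**2*51 = 72*(-3) + 25*51 = -216 + 1275 = 1059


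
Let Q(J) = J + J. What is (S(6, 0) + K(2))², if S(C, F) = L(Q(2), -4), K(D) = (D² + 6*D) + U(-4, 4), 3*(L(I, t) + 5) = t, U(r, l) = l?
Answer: 1681/9 ≈ 186.78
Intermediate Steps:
Q(J) = 2*J
L(I, t) = -5 + t/3
K(D) = 4 + D² + 6*D (K(D) = (D² + 6*D) + 4 = 4 + D² + 6*D)
S(C, F) = -19/3 (S(C, F) = -5 + (⅓)*(-4) = -5 - 4/3 = -19/3)
(S(6, 0) + K(2))² = (-19/3 + (4 + 2² + 6*2))² = (-19/3 + (4 + 4 + 12))² = (-19/3 + 20)² = (41/3)² = 1681/9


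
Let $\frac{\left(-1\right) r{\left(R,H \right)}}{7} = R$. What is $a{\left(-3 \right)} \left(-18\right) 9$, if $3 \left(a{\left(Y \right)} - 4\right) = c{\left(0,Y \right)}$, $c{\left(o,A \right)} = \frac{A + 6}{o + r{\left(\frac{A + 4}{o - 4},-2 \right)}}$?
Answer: $- \frac{5184}{7} \approx -740.57$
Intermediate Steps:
$r{\left(R,H \right)} = - 7 R$
$c{\left(o,A \right)} = \frac{6 + A}{o - \frac{7 \left(4 + A\right)}{-4 + o}}$ ($c{\left(o,A \right)} = \frac{A + 6}{o - 7 \frac{A + 4}{o - 4}} = \frac{6 + A}{o - 7 \frac{4 + A}{-4 + o}} = \frac{6 + A}{o - \frac{7 \left(4 + A\right)}{-4 + o}}$)
$a{\left(Y \right)} = 4 - \frac{4 \left(6 + Y\right)}{3 \left(-28 - 7 Y\right)}$ ($a{\left(Y \right)} = 4 + \frac{\frac{1}{-28 - 7 Y + 0 \left(-4 + 0\right)} \left(-4 + 0\right) \left(6 + Y\right)}{3} = 4 + \frac{\frac{1}{-28 - 7 Y + 0 \left(-4\right)} \left(-4\right) \left(6 + Y\right)}{3} = 4 + \frac{\frac{1}{-28 - 7 Y + 0} \left(-4\right) \left(6 + Y\right)}{3} = 4 + \frac{\frac{1}{-28 - 7 Y} \left(-4\right) \left(6 + Y\right)}{3} = 4 + \frac{\left(-4\right) \frac{1}{-28 - 7 Y} \left(6 + Y\right)}{3} = 4 - \frac{4 \left(6 + Y\right)}{3 \left(-28 - 7 Y\right)}$)
$a{\left(-3 \right)} \left(-18\right) 9 = \frac{8 \left(45 + 11 \left(-3\right)\right)}{21 \left(4 - 3\right)} \left(-18\right) 9 = \frac{8 \left(45 - 33\right)}{21 \cdot 1} \left(-18\right) 9 = \frac{8}{21} \cdot 1 \cdot 12 \left(-18\right) 9 = \frac{32}{7} \left(-18\right) 9 = \left(- \frac{576}{7}\right) 9 = - \frac{5184}{7}$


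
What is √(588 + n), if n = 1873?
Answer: √2461 ≈ 49.608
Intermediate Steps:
√(588 + n) = √(588 + 1873) = √2461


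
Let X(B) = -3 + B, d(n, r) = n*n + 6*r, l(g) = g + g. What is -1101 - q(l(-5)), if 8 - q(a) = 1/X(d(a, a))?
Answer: -41032/37 ≈ -1109.0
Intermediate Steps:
l(g) = 2*g
d(n, r) = n**2 + 6*r
q(a) = 8 - 1/(-3 + a**2 + 6*a) (q(a) = 8 - 1/(-3 + (a**2 + 6*a)) = 8 - 1/(-3 + a**2 + 6*a))
-1101 - q(l(-5)) = -1101 - (-25 + 8*(2*(-5))**2 + 48*(2*(-5)))/(-3 + (2*(-5))**2 + 6*(2*(-5))) = -1101 - (-25 + 8*(-10)**2 + 48*(-10))/(-3 + (-10)**2 + 6*(-10)) = -1101 - (-25 + 8*100 - 480)/(-3 + 100 - 60) = -1101 - (-25 + 800 - 480)/37 = -1101 - 295/37 = -41032/37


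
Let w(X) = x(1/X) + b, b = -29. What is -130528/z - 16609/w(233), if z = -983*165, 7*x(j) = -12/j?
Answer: 19248730757/486422805 ≈ 39.572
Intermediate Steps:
x(j) = -12/(7*j) (x(j) = (-12/j)/7 = -12/(7*j))
w(X) = -29 - 12*X/7 (w(X) = -12*X/7 - 29 = -29 - 12*X/7)
z = -162195
-130528/z - 16609/w(233) = -130528/(-162195) - 16609/(-29 - 12/7*233) = -130528*(-1/162195) - 16609/(-29 - 2796/7) = 130528/162195 - 16609/(-2999/7) = 130528/162195 - 16609*(-7/2999) = 130528/162195 + 116263/2999 = 19248730757/486422805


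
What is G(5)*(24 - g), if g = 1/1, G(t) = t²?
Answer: 575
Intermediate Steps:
g = 1
G(5)*(24 - g) = 5²*(24 - 1*1) = 25*(24 - 1) = 25*23 = 575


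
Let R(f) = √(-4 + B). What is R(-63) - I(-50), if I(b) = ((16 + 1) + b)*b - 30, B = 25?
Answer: -1620 + √21 ≈ -1615.4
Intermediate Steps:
I(b) = -30 + b*(17 + b) (I(b) = (17 + b)*b - 30 = b*(17 + b) - 30 = -30 + b*(17 + b))
R(f) = √21 (R(f) = √(-4 + 25) = √21)
R(-63) - I(-50) = √21 - (-30 + (-50)² + 17*(-50)) = √21 - (-30 + 2500 - 850) = √21 - 1*1620 = √21 - 1620 = -1620 + √21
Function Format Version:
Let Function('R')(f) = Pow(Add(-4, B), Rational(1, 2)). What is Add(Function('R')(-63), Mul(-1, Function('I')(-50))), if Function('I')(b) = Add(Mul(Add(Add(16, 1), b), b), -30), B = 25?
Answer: Add(-1620, Pow(21, Rational(1, 2))) ≈ -1615.4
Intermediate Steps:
Function('I')(b) = Add(-30, Mul(b, Add(17, b))) (Function('I')(b) = Add(Mul(Add(17, b), b), -30) = Add(Mul(b, Add(17, b)), -30) = Add(-30, Mul(b, Add(17, b))))
Function('R')(f) = Pow(21, Rational(1, 2)) (Function('R')(f) = Pow(Add(-4, 25), Rational(1, 2)) = Pow(21, Rational(1, 2)))
Add(Function('R')(-63), Mul(-1, Function('I')(-50))) = Add(Pow(21, Rational(1, 2)), Mul(-1, Add(-30, Pow(-50, 2), Mul(17, -50)))) = Add(Pow(21, Rational(1, 2)), Mul(-1, Add(-30, 2500, -850))) = Add(Pow(21, Rational(1, 2)), Mul(-1, 1620)) = Add(Pow(21, Rational(1, 2)), -1620) = Add(-1620, Pow(21, Rational(1, 2)))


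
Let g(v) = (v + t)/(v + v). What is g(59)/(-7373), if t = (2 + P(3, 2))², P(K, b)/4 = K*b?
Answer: -735/870014 ≈ -0.00084481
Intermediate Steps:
P(K, b) = 4*K*b (P(K, b) = 4*(K*b) = 4*K*b)
t = 676 (t = (2 + 4*3*2)² = (2 + 24)² = 26² = 676)
g(v) = (676 + v)/(2*v) (g(v) = (v + 676)/(v + v) = (676 + v)/((2*v)) = (676 + v)*(1/(2*v)) = (676 + v)/(2*v))
g(59)/(-7373) = ((½)*(676 + 59)/59)/(-7373) = ((½)*(1/59)*735)*(-1/7373) = (735/118)*(-1/7373) = -735/870014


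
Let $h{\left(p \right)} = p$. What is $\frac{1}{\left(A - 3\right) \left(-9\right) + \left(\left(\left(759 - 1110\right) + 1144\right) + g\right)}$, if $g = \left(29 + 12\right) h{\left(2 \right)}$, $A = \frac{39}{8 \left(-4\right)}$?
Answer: $\frac{32}{29215} \approx 0.0010953$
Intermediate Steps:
$A = - \frac{39}{32}$ ($A = \frac{39}{-32} = 39 \left(- \frac{1}{32}\right) = - \frac{39}{32} \approx -1.2188$)
$g = 82$ ($g = \left(29 + 12\right) 2 = 41 \cdot 2 = 82$)
$\frac{1}{\left(A - 3\right) \left(-9\right) + \left(\left(\left(759 - 1110\right) + 1144\right) + g\right)} = \frac{1}{\left(- \frac{39}{32} - 3\right) \left(-9\right) + \left(\left(\left(759 - 1110\right) + 1144\right) + 82\right)} = \frac{1}{\left(- \frac{135}{32}\right) \left(-9\right) + \left(\left(-351 + 1144\right) + 82\right)} = \frac{1}{\frac{1215}{32} + \left(793 + 82\right)} = \frac{1}{\frac{1215}{32} + 875} = \frac{1}{\frac{29215}{32}} = \frac{32}{29215}$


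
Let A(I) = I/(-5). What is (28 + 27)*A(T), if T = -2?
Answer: 22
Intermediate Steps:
A(I) = -I/5 (A(I) = I*(-⅕) = -I/5)
(28 + 27)*A(T) = (28 + 27)*(-⅕*(-2)) = 55*(⅖) = 22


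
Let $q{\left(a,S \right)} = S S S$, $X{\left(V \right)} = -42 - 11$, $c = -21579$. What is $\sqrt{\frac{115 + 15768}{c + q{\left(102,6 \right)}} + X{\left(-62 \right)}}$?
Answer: $\frac{i \sqrt{24527330286}}{21363} \approx 7.331 i$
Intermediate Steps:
$X{\left(V \right)} = -53$
$q{\left(a,S \right)} = S^{3}$ ($q{\left(a,S \right)} = S^{2} S = S^{3}$)
$\sqrt{\frac{115 + 15768}{c + q{\left(102,6 \right)}} + X{\left(-62 \right)}} = \sqrt{\frac{115 + 15768}{-21579 + 6^{3}} - 53} = \sqrt{\frac{15883}{-21579 + 216} - 53} = \sqrt{\frac{15883}{-21363} - 53} = \sqrt{15883 \left(- \frac{1}{21363}\right) - 53} = \sqrt{- \frac{15883}{21363} - 53} = \sqrt{- \frac{1148122}{21363}} = \frac{i \sqrt{24527330286}}{21363}$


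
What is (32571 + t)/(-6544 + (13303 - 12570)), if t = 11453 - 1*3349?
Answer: -40675/5811 ≈ -6.9997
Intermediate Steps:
t = 8104 (t = 11453 - 3349 = 8104)
(32571 + t)/(-6544 + (13303 - 12570)) = (32571 + 8104)/(-6544 + (13303 - 12570)) = 40675/(-6544 + 733) = 40675/(-5811) = 40675*(-1/5811) = -40675/5811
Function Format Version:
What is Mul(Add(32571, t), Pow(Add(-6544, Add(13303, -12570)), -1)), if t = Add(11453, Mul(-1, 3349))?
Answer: Rational(-40675, 5811) ≈ -6.9997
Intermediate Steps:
t = 8104 (t = Add(11453, -3349) = 8104)
Mul(Add(32571, t), Pow(Add(-6544, Add(13303, -12570)), -1)) = Mul(Add(32571, 8104), Pow(Add(-6544, Add(13303, -12570)), -1)) = Mul(40675, Pow(Add(-6544, 733), -1)) = Mul(40675, Pow(-5811, -1)) = Mul(40675, Rational(-1, 5811)) = Rational(-40675, 5811)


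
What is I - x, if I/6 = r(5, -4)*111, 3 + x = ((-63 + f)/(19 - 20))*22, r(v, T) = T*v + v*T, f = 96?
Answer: -25911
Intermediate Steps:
r(v, T) = 2*T*v (r(v, T) = T*v + T*v = 2*T*v)
x = -729 (x = -3 + ((-63 + 96)/(19 - 20))*22 = -3 + (33/(-1))*22 = -3 + (33*(-1))*22 = -3 - 33*22 = -3 - 726 = -729)
I = -26640 (I = 6*((2*(-4)*5)*111) = 6*(-40*111) = 6*(-4440) = -26640)
I - x = -26640 - 1*(-729) = -26640 + 729 = -25911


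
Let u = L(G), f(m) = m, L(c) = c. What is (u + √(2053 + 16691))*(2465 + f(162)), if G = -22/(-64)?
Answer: 28897/32 + 5254*√4686 ≈ 3.6056e+5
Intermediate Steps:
G = 11/32 (G = -22*(-1/64) = 11/32 ≈ 0.34375)
u = 11/32 ≈ 0.34375
(u + √(2053 + 16691))*(2465 + f(162)) = (11/32 + √(2053 + 16691))*(2465 + 162) = (11/32 + √18744)*2627 = (11/32 + 2*√4686)*2627 = 28897/32 + 5254*√4686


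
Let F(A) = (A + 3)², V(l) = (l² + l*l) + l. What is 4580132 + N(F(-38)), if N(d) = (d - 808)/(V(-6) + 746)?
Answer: 3719067601/812 ≈ 4.5801e+6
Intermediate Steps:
V(l) = l + 2*l² (V(l) = (l² + l²) + l = 2*l² + l = l + 2*l²)
F(A) = (3 + A)²
N(d) = -202/203 + d/812 (N(d) = (d - 808)/(-6*(1 + 2*(-6)) + 746) = (-808 + d)/(-6*(1 - 12) + 746) = (-808 + d)/(-6*(-11) + 746) = (-808 + d)/(66 + 746) = (-808 + d)/812 = (-808 + d)*(1/812) = -202/203 + d/812)
4580132 + N(F(-38)) = 4580132 + (-202/203 + (3 - 38)²/812) = 4580132 + (-202/203 + (1/812)*(-35)²) = 4580132 + (-202/203 + (1/812)*1225) = 4580132 + (-202/203 + 175/116) = 4580132 + 417/812 = 3719067601/812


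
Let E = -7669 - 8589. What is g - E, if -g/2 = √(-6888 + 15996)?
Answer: 16258 - 12*√253 ≈ 16067.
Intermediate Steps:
E = -16258
g = -12*√253 (g = -2*√(-6888 + 15996) = -12*√253 ≈ -190.87)
g - E = -12*√253 - 1*(-16258) = -12*√253 + 16258 = 16258 - 12*√253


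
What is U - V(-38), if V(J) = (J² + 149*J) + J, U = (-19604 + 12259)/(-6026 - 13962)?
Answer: 85076273/19988 ≈ 4256.4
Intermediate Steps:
U = 7345/19988 (U = -7345/(-19988) = -7345*(-1/19988) = 7345/19988 ≈ 0.36747)
V(J) = J² + 150*J
U - V(-38) = 7345/19988 - (-38)*(150 - 38) = 7345/19988 - (-38)*112 = 7345/19988 - 1*(-4256) = 7345/19988 + 4256 = 85076273/19988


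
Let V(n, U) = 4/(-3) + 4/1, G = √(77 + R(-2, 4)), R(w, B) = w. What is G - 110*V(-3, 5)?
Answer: -880/3 + 5*√3 ≈ -284.67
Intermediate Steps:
G = 5*√3 (G = √(77 - 2) = √75 = 5*√3 ≈ 8.6602)
V(n, U) = 8/3 (V(n, U) = 4*(-⅓) + 4*1 = -4/3 + 4 = 8/3)
G - 110*V(-3, 5) = 5*√3 - 110*8/3 = 5*√3 - 880/3 = -880/3 + 5*√3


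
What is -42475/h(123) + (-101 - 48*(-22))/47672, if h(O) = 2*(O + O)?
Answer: -506099585/5863656 ≈ -86.311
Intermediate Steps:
h(O) = 4*O (h(O) = 2*(2*O) = 4*O)
-42475/h(123) + (-101 - 48*(-22))/47672 = -42475/(4*123) + (-101 - 48*(-22))/47672 = -42475/492 + (-101 + 1056)*(1/47672) = -42475*1/492 + 955*(1/47672) = -42475/492 + 955/47672 = -506099585/5863656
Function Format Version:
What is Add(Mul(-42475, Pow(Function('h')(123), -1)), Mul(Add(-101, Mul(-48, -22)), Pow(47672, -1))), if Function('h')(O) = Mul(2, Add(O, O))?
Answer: Rational(-506099585, 5863656) ≈ -86.311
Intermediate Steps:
Function('h')(O) = Mul(4, O) (Function('h')(O) = Mul(2, Mul(2, O)) = Mul(4, O))
Add(Mul(-42475, Pow(Function('h')(123), -1)), Mul(Add(-101, Mul(-48, -22)), Pow(47672, -1))) = Add(Mul(-42475, Pow(Mul(4, 123), -1)), Mul(Add(-101, Mul(-48, -22)), Pow(47672, -1))) = Add(Mul(-42475, Pow(492, -1)), Mul(Add(-101, 1056), Rational(1, 47672))) = Add(Mul(-42475, Rational(1, 492)), Mul(955, Rational(1, 47672))) = Add(Rational(-42475, 492), Rational(955, 47672)) = Rational(-506099585, 5863656)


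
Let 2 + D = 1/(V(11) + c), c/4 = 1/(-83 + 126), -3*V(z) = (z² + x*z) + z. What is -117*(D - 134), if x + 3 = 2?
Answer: 82614285/5191 ≈ 15915.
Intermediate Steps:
x = -1 (x = -3 + 2 = -1)
V(z) = -z²/3 (V(z) = -((z² - z) + z)/3 = -z²/3)
c = 4/43 (c = 4/(-83 + 126) = 4/43 ≈ 0.093023)
D = -10511/5191 (D = -2 + 1/(-⅓*11² + 4/43) = -2 + 1/(-⅓*121 + 4/43) = -2 + 1/(-121/3 + 4/43) = -2 + 1/(-5191/129) = -2 - 129/5191 = -10511/5191 ≈ -2.0248)
-117*(D - 134) = -117*(-10511/5191 - 134) = -117*(-706105/5191) = 82614285/5191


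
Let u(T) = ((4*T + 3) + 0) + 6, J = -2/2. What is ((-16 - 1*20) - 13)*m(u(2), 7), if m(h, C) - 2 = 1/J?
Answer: -49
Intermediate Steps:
J = -1 (J = -2*½ = -1)
u(T) = 9 + 4*T (u(T) = ((3 + 4*T) + 0) + 6 = (3 + 4*T) + 6 = 9 + 4*T)
m(h, C) = 1 (m(h, C) = 2 + 1/(-1) = 2 - 1 = 1)
((-16 - 1*20) - 13)*m(u(2), 7) = ((-16 - 1*20) - 13)*1 = ((-16 - 20) - 13)*1 = (-36 - 13)*1 = -49*1 = -49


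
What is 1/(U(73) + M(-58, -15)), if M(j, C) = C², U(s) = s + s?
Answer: 1/371 ≈ 0.0026954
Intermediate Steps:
U(s) = 2*s
1/(U(73) + M(-58, -15)) = 1/(2*73 + (-15)²) = 1/(146 + 225) = 1/371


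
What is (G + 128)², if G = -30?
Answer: 9604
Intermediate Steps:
(G + 128)² = (-30 + 128)² = 98² = 9604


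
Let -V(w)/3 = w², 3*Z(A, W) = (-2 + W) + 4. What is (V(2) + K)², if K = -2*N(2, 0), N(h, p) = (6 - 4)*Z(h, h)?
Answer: 2704/9 ≈ 300.44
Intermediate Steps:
Z(A, W) = ⅔ + W/3 (Z(A, W) = ((-2 + W) + 4)/3 = (2 + W)/3 = ⅔ + W/3)
V(w) = -3*w²
N(h, p) = 4/3 + 2*h/3 (N(h, p) = (6 - 4)*(⅔ + h/3) = 2*(⅔ + h/3) = 4/3 + 2*h/3)
K = -16/3 (K = -2*(4/3 + (⅔)*2) = -2*(4/3 + 4/3) = -2*8/3 = -16/3 ≈ -5.3333)
(V(2) + K)² = (-3*2² - 16/3)² = (-3*4 - 16/3)² = (-12 - 16/3)² = (-52/3)² = 2704/9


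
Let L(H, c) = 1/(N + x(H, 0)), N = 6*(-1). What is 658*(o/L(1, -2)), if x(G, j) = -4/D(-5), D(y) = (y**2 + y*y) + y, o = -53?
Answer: 9555476/45 ≈ 2.1234e+5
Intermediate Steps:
D(y) = y + 2*y**2 (D(y) = (y**2 + y**2) + y = 2*y**2 + y = y + 2*y**2)
x(G, j) = -4/45 (x(G, j) = -4*(-1/(5*(1 + 2*(-5)))) = -4*(-1/(5*(1 - 10))) = -4/((-5*(-9))) = -4/45)
N = -6
L(H, c) = -45/274 (L(H, c) = 1/(-6 - 4/45) = 1/(-274/45) = -45/274)
658*(o/L(1, -2)) = 658*(-53/(-45/274)) = 658*(-53*(-274/45)) = 658*(14522/45) = 9555476/45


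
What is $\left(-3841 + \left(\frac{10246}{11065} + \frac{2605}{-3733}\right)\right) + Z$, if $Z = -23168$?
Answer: $- \frac{1115614741812}{41305645} \approx -27009.0$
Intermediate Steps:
$\left(-3841 + \left(\frac{10246}{11065} + \frac{2605}{-3733}\right)\right) + Z = \left(-3841 + \left(\frac{10246}{11065} + \frac{2605}{-3733}\right)\right) - 23168 = \left(-3841 + \left(10246 \cdot \frac{1}{11065} + 2605 \left(- \frac{1}{3733}\right)\right)\right) - 23168 = \left(-3841 + \left(\frac{10246}{11065} - \frac{2605}{3733}\right)\right) - 23168 = \left(-3841 + \frac{9423993}{41305645}\right) - 23168 = - \frac{158645558452}{41305645} - 23168 = - \frac{1115614741812}{41305645}$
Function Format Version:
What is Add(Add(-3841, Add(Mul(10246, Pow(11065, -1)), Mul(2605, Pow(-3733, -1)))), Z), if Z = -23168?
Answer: Rational(-1115614741812, 41305645) ≈ -27009.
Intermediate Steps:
Add(Add(-3841, Add(Mul(10246, Pow(11065, -1)), Mul(2605, Pow(-3733, -1)))), Z) = Add(Add(-3841, Add(Mul(10246, Pow(11065, -1)), Mul(2605, Pow(-3733, -1)))), -23168) = Add(Add(-3841, Add(Mul(10246, Rational(1, 11065)), Mul(2605, Rational(-1, 3733)))), -23168) = Add(Add(-3841, Add(Rational(10246, 11065), Rational(-2605, 3733))), -23168) = Add(Add(-3841, Rational(9423993, 41305645)), -23168) = Add(Rational(-158645558452, 41305645), -23168) = Rational(-1115614741812, 41305645)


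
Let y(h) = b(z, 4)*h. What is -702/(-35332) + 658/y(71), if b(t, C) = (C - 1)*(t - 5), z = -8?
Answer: -10652309/48917154 ≈ -0.21776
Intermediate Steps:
b(t, C) = (-1 + C)*(-5 + t)
y(h) = -39*h (y(h) = (5 - 1*(-8) - 5*4 + 4*(-8))*h = (5 + 8 - 20 - 32)*h = -39*h)
-702/(-35332) + 658/y(71) = -702/(-35332) + 658/((-39*71)) = -702*(-1/35332) + 658/(-2769) = 351/17666 + 658*(-1/2769) = 351/17666 - 658/2769 = -10652309/48917154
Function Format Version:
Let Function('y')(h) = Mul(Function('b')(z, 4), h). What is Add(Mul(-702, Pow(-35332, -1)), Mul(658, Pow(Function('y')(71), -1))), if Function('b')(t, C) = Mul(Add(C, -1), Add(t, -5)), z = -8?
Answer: Rational(-10652309, 48917154) ≈ -0.21776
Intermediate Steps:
Function('b')(t, C) = Mul(Add(-1, C), Add(-5, t))
Function('y')(h) = Mul(-39, h) (Function('y')(h) = Mul(Add(5, Mul(-1, -8), Mul(-5, 4), Mul(4, -8)), h) = Mul(Add(5, 8, -20, -32), h) = Mul(-39, h))
Add(Mul(-702, Pow(-35332, -1)), Mul(658, Pow(Function('y')(71), -1))) = Add(Mul(-702, Pow(-35332, -1)), Mul(658, Pow(Mul(-39, 71), -1))) = Add(Mul(-702, Rational(-1, 35332)), Mul(658, Pow(-2769, -1))) = Add(Rational(351, 17666), Mul(658, Rational(-1, 2769))) = Add(Rational(351, 17666), Rational(-658, 2769)) = Rational(-10652309, 48917154)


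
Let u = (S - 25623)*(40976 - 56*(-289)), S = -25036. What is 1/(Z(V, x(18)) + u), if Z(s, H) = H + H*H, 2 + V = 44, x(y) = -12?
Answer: -1/2895668308 ≈ -3.4534e-10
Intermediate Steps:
V = 42 (V = -2 + 44 = 42)
Z(s, H) = H + H²
u = -2895668440 (u = (-25036 - 25623)*(40976 - 56*(-289)) = -50659*(40976 + 16184) = -50659*57160 = -2895668440)
1/(Z(V, x(18)) + u) = 1/(-12*(1 - 12) - 2895668440) = 1/(-12*(-11) - 2895668440) = 1/(132 - 2895668440) = 1/(-2895668308) = -1/2895668308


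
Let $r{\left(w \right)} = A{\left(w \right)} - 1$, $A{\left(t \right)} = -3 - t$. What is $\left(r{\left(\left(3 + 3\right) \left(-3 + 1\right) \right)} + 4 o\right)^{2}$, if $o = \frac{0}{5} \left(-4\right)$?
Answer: $64$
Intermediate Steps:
$o = 0$ ($o = 0 \cdot \frac{1}{5} \left(-4\right) = 0 \left(-4\right) = 0$)
$r{\left(w \right)} = -4 - w$ ($r{\left(w \right)} = \left(-3 - w\right) - 1 = -4 - w$)
$\left(r{\left(\left(3 + 3\right) \left(-3 + 1\right) \right)} + 4 o\right)^{2} = \left(\left(-4 - \left(3 + 3\right) \left(-3 + 1\right)\right) + 4 \cdot 0\right)^{2} = \left(\left(-4 - 6 \left(-2\right)\right) + 0\right)^{2} = \left(\left(-4 - -12\right) + 0\right)^{2} = \left(\left(-4 + 12\right) + 0\right)^{2} = \left(8 + 0\right)^{2} = 8^{2} = 64$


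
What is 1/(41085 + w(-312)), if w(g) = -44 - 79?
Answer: 1/40962 ≈ 2.4413e-5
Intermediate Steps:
w(g) = -123
1/(41085 + w(-312)) = 1/(41085 - 123) = 1/40962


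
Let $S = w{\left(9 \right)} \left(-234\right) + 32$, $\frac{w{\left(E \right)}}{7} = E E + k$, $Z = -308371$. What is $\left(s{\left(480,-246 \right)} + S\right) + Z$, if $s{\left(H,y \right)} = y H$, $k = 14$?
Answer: $-582029$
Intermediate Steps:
$s{\left(H,y \right)} = H y$
$w{\left(E \right)} = 98 + 7 E^{2}$ ($w{\left(E \right)} = 7 \left(E E + 14\right) = 7 \left(E^{2} + 14\right) = 7 \left(14 + E^{2}\right) = 98 + 7 E^{2}$)
$S = -155578$ ($S = \left(98 + 7 \cdot 9^{2}\right) \left(-234\right) + 32 = \left(98 + 7 \cdot 81\right) \left(-234\right) + 32 = \left(98 + 567\right) \left(-234\right) + 32 = 665 \left(-234\right) + 32 = -155610 + 32 = -155578$)
$\left(s{\left(480,-246 \right)} + S\right) + Z = \left(480 \left(-246\right) - 155578\right) - 308371 = \left(-118080 - 155578\right) - 308371 = -273658 - 308371 = -582029$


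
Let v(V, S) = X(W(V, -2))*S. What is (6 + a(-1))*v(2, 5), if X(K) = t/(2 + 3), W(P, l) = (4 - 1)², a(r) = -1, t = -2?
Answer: -10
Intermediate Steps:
W(P, l) = 9 (W(P, l) = 3² = 9)
X(K) = -⅖ (X(K) = -2/(2 + 3) = -2/5 = -2*⅕ = -⅖)
v(V, S) = -2*S/5
(6 + a(-1))*v(2, 5) = (6 - 1)*(-⅖*5) = 5*(-2) = -10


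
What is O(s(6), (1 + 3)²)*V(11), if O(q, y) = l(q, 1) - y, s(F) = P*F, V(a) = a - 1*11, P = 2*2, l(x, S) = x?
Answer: 0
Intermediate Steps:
P = 4
V(a) = -11 + a (V(a) = a - 11 = -11 + a)
s(F) = 4*F
O(q, y) = q - y
O(s(6), (1 + 3)²)*V(11) = (4*6 - (1 + 3)²)*(-11 + 11) = (24 - 1*4²)*0 = (24 - 1*16)*0 = (24 - 16)*0 = 8*0 = 0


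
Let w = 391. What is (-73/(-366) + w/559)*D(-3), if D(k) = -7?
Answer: -1287391/204594 ≈ -6.2924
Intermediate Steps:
(-73/(-366) + w/559)*D(-3) = (-73/(-366) + 391/559)*(-7) = (-73*(-1/366) + 391*(1/559))*(-7) = (73/366 + 391/559)*(-7) = (183913/204594)*(-7) = -1287391/204594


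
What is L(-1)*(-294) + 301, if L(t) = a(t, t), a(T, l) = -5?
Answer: 1771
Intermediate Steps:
L(t) = -5
L(-1)*(-294) + 301 = -5*(-294) + 301 = 1470 + 301 = 1771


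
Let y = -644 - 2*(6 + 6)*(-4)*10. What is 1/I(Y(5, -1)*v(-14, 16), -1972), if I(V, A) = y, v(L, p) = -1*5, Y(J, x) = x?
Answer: 1/316 ≈ 0.0031646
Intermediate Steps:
v(L, p) = -5
y = 316 (y = -644 - 24*(-4)*10 = -644 - 2*(-48)*10 = -644 + 96*10 = -644 + 960 = 316)
I(V, A) = 316
1/I(Y(5, -1)*v(-14, 16), -1972) = 1/316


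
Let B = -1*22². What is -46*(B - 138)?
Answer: 28612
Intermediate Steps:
B = -484 (B = -1*484 = -484)
-46*(B - 138) = -46*(-484 - 138) = -46*(-622) = 28612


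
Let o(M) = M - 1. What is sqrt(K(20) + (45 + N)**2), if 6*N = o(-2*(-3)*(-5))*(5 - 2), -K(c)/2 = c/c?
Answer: sqrt(3473)/2 ≈ 29.466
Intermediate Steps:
o(M) = -1 + M
K(c) = -2 (K(c) = -2*c/c = -2*1 = -2)
N = -31/2 (N = ((-1 - 2*(-3)*(-5))*(5 - 2))/6 = ((-1 + 6*(-5))*3)/6 = ((-1 - 30)*3)/6 = (-31*3)/6 = (1/6)*(-93) = -31/2 ≈ -15.500)
sqrt(K(20) + (45 + N)**2) = sqrt(-2 + (45 - 31/2)**2) = sqrt(-2 + (59/2)**2) = sqrt(-2 + 3481/4) = sqrt(3473/4) = sqrt(3473)/2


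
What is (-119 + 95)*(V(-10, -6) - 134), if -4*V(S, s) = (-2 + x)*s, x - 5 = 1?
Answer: 3072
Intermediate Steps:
x = 6 (x = 5 + 1 = 6)
V(S, s) = -s (V(S, s) = -(-2 + 6)*s/4 = -s)
(-119 + 95)*(V(-10, -6) - 134) = (-119 + 95)*(-1*(-6) - 134) = -24*(6 - 134) = -24*(-128) = 3072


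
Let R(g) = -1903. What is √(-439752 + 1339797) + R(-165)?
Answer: -1903 + 3*√100005 ≈ -954.29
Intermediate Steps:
√(-439752 + 1339797) + R(-165) = √(-439752 + 1339797) - 1903 = √900045 - 1903 = 3*√100005 - 1903 = -1903 + 3*√100005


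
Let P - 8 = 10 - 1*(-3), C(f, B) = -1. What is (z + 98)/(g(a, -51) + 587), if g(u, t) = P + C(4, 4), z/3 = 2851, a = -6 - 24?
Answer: 8651/607 ≈ 14.252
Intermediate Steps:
a = -30
P = 21 (P = 8 + (10 - 1*(-3)) = 8 + (10 + 3) = 8 + 13 = 21)
z = 8553 (z = 3*2851 = 8553)
g(u, t) = 20 (g(u, t) = 21 - 1 = 20)
(z + 98)/(g(a, -51) + 587) = (8553 + 98)/(20 + 587) = 8651/607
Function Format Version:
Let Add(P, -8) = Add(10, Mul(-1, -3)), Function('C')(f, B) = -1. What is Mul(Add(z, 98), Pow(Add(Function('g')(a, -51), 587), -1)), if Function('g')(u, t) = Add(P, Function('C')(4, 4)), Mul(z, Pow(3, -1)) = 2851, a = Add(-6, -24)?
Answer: Rational(8651, 607) ≈ 14.252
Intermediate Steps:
a = -30
P = 21 (P = Add(8, Add(10, Mul(-1, -3))) = Add(8, Add(10, 3)) = Add(8, 13) = 21)
z = 8553 (z = Mul(3, 2851) = 8553)
Function('g')(u, t) = 20 (Function('g')(u, t) = Add(21, -1) = 20)
Mul(Add(z, 98), Pow(Add(Function('g')(a, -51), 587), -1)) = Mul(Add(8553, 98), Pow(Add(20, 587), -1)) = Mul(8651, Pow(607, -1)) = Mul(8651, Rational(1, 607)) = Rational(8651, 607)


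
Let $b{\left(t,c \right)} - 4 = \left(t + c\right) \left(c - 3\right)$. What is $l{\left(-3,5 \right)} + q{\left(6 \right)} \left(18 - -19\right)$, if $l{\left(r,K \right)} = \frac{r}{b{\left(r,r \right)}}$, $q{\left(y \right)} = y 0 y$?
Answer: $- \frac{3}{40} \approx -0.075$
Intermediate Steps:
$q{\left(y \right)} = 0$ ($q{\left(y \right)} = 0 y = 0$)
$b{\left(t,c \right)} = 4 + \left(-3 + c\right) \left(c + t\right)$ ($b{\left(t,c \right)} = 4 + \left(t + c\right) \left(c - 3\right) = 4 + \left(c + t\right) \left(-3 + c\right) = 4 + \left(-3 + c\right) \left(c + t\right)$)
$l{\left(r,K \right)} = \frac{r}{4 - 6 r + 2 r^{2}}$ ($l{\left(r,K \right)} = \frac{r}{4 + r^{2} - 3 r - 3 r + r r} = \frac{r}{4 + r^{2} - 3 r - 3 r + r^{2}} = \frac{r}{4 - 6 r + 2 r^{2}}$)
$l{\left(-3,5 \right)} + q{\left(6 \right)} \left(18 - -19\right) = \frac{1}{2} \left(-3\right) \frac{1}{2 + \left(-3\right)^{2} - -9} + 0 \left(18 - -19\right) = \frac{1}{2} \left(-3\right) \frac{1}{2 + 9 + 9} + 0 \left(18 + 19\right) = \frac{1}{2} \left(-3\right) \frac{1}{20} + 0 \cdot 37 = \frac{1}{2} \left(-3\right) \frac{1}{20} + 0 = - \frac{3}{40} + 0 = - \frac{3}{40}$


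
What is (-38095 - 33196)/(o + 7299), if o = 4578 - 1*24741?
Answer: 71291/12864 ≈ 5.5419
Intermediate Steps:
o = -20163 (o = 4578 - 24741 = -20163)
(-38095 - 33196)/(o + 7299) = (-38095 - 33196)/(-20163 + 7299) = -71291/(-12864) = -71291*(-1/12864) = 71291/12864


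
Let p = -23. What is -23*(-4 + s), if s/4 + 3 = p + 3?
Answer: 2208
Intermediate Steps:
s = -92 (s = -12 + 4*(-23 + 3) = -12 + 4*(-20) = -12 - 80 = -92)
-23*(-4 + s) = -23*(-4 - 92) = -23*(-96) = 2208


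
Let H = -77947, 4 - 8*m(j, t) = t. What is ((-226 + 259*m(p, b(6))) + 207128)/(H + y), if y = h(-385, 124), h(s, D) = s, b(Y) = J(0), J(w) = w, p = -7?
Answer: -414063/156664 ≈ -2.6430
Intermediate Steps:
b(Y) = 0
m(j, t) = ½ - t/8
y = -385
((-226 + 259*m(p, b(6))) + 207128)/(H + y) = ((-226 + 259*(½ - ⅛*0)) + 207128)/(-77947 - 385) = ((-226 + 259*(½ + 0)) + 207128)/(-78332) = ((-226 + 259*(½)) + 207128)*(-1/78332) = ((-226 + 259/2) + 207128)*(-1/78332) = (-193/2 + 207128)*(-1/78332) = (414063/2)*(-1/78332) = -414063/156664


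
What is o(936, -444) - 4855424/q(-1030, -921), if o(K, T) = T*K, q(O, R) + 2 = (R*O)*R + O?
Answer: -181545636701792/436844631 ≈ -4.1558e+5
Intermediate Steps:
q(O, R) = -2 + O + O*R² (q(O, R) = -2 + ((R*O)*R + O) = -2 + ((O*R)*R + O) = -2 + (O*R² + O) = -2 + (O + O*R²) = -2 + O + O*R²)
o(K, T) = K*T
o(936, -444) - 4855424/q(-1030, -921) = 936*(-444) - 4855424/(-2 - 1030 - 1030*(-921)²) = -415584 - 4855424/(-2 - 1030 - 1030*848241) = -415584 - 4855424/(-2 - 1030 - 873688230) = -415584 - 4855424/(-873689262) = -415584 - 4855424*(-1)/873689262 = -415584 - 1*(-2427712/436844631) = -415584 + 2427712/436844631 = -181545636701792/436844631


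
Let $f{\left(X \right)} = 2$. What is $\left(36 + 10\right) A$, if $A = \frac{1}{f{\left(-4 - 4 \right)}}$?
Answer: $23$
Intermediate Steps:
$A = \frac{1}{2} \approx 0.5$
$\left(36 + 10\right) A = \left(36 + 10\right) \frac{1}{2} = 46 \cdot \frac{1}{2} = 23$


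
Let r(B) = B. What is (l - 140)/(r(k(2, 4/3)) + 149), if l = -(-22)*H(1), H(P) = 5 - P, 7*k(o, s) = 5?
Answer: -91/262 ≈ -0.34733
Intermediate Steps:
k(o, s) = 5/7 (k(o, s) = (⅐)*5 = 5/7)
l = 88 (l = -(-22)*(5 - 1*1) = -(-22)*(5 - 1) = -(-22)*4 = -1*(-88) = 88)
(l - 140)/(r(k(2, 4/3)) + 149) = (88 - 140)/(5/7 + 149) = -52/1048/7 = -52*7/1048 = -91/262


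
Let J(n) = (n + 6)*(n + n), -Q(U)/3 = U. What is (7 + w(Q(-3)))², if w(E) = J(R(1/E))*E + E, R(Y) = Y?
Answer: 64516/81 ≈ 796.49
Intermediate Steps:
Q(U) = -3*U
J(n) = 2*n*(6 + n) (J(n) = (6 + n)*(2*n) = 2*n*(6 + n))
w(E) = 12 + E + 2/E (w(E) = (2*(6 + 1/E)/E)*E + E = (12 + 2/E) + E = 12 + E + 2/E)
(7 + w(Q(-3)))² = (7 + (12 - 3*(-3) + 2/((-3*(-3)))))² = (7 + (12 + 9 + 2/9))² = (7 + 191/9)² = (254/9)² = 64516/81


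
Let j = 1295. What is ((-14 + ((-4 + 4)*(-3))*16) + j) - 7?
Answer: 1274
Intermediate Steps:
((-14 + ((-4 + 4)*(-3))*16) + j) - 7 = ((-14 + ((-4 + 4)*(-3))*16) + 1295) - 7 = ((-14 + (0*(-3))*16) + 1295) - 7 = ((-14 + 0*16) + 1295) - 7 = ((-14 + 0) + 1295) - 7 = (-14 + 1295) - 7 = 1281 - 7 = 1274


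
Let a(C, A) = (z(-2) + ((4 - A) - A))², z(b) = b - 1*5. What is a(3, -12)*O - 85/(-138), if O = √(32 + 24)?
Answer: 85/138 + 882*√14 ≈ 3300.8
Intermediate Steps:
z(b) = -5 + b (z(b) = b - 5 = -5 + b)
a(C, A) = (-3 - 2*A)² (a(C, A) = ((-5 - 2) + ((4 - A) - A))² = (-7 + (4 - 2*A))² = (-3 - 2*A)²)
O = 2*√14 (O = √56 = 2*√14 ≈ 7.4833)
a(3, -12)*O - 85/(-138) = (3 + 2*(-12))²*(2*√14) - 85/(-138) = (3 - 24)²*(2*√14) - 85*(-1/138) = (-21)²*(2*√14) + 85/138 = 441*(2*√14) + 85/138 = 882*√14 + 85/138 = 85/138 + 882*√14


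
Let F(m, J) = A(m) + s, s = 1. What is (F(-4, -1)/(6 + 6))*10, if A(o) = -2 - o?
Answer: 5/2 ≈ 2.5000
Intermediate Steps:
F(m, J) = -1 - m (F(m, J) = (-2 - m) + 1 = -1 - m)
(F(-4, -1)/(6 + 6))*10 = ((-1 - 1*(-4))/(6 + 6))*10 = ((-1 + 4)/12)*10 = ((1/12)*3)*10 = (¼)*10 = 5/2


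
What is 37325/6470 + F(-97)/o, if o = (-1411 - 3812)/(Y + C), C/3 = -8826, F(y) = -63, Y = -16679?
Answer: -1159751753/2252854 ≈ -514.79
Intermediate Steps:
C = -26478 (C = 3*(-8826) = -26478)
o = 5223/43157 (o = (-1411 - 3812)/(-16679 - 26478) = -5223/(-43157) = -5223*(-1/43157) = 5223/43157 ≈ 0.12102)
37325/6470 + F(-97)/o = 37325/6470 - 63/5223/43157 = 37325*(1/6470) - 63*43157/5223 = 7465/1294 - 906297/1741 = -1159751753/2252854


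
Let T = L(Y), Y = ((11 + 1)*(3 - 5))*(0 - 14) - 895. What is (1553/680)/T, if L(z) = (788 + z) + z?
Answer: -1553/224400 ≈ -0.0069207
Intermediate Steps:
Y = -559 (Y = (12*(-2))*(-14) - 895 = -24*(-14) - 895 = 336 - 895 = -559)
L(z) = 788 + 2*z
T = -330 (T = 788 + 2*(-559) = 788 - 1118 = -330)
(1553/680)/T = (1553/680)/(-330) = (1553*(1/680))*(-1/330) = (1553/680)*(-1/330) = -1553/224400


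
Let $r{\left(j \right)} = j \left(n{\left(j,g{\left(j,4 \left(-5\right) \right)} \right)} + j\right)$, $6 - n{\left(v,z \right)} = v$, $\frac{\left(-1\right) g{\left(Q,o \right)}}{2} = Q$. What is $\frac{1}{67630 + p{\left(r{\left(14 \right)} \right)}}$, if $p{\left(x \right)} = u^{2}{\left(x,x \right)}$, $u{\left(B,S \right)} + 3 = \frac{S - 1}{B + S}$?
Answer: $\frac{28224}{1908966361} \approx 1.4785 \cdot 10^{-5}$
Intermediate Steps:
$g{\left(Q,o \right)} = - 2 Q$
$n{\left(v,z \right)} = 6 - v$
$r{\left(j \right)} = 6 j$ ($r{\left(j \right)} = j \left(\left(6 - j\right) + j\right) = j 6 = 6 j$)
$u{\left(B,S \right)} = -3 + \frac{-1 + S}{B + S}$ ($u{\left(B,S \right)} = -3 + \frac{S - 1}{B + S} = -3 + \frac{-1 + S}{B + S}$)
$p{\left(x \right)} = \frac{\left(-1 - 5 x\right)^{2}}{4 x^{2}}$ ($p{\left(x \right)} = \left(\frac{-1 - 3 x - 2 x}{x + x}\right)^{2} = \left(\frac{-1 - 5 x}{2 x}\right)^{2} = \frac{\left(-1 - 5 x\right)^{2}}{4 x^{2}}$)
$\frac{1}{67630 + p{\left(r{\left(14 \right)} \right)}} = \frac{1}{67630 + \frac{\left(1 + 5 \cdot 6 \cdot 14\right)^{2}}{4 \cdot 7056}} = \frac{1}{67630 + \frac{\left(1 + 5 \cdot 84\right)^{2}}{4 \cdot 7056}} = \frac{1}{67630 + \frac{1}{4} \cdot \frac{1}{7056} \left(1 + 420\right)^{2}} = \frac{1}{67630 + \frac{1}{4} \cdot \frac{1}{7056} \cdot 421^{2}} = \frac{1}{67630 + \frac{1}{4} \cdot \frac{1}{7056} \cdot 177241} = \frac{1}{67630 + \frac{177241}{28224}} = \frac{1}{\frac{1908966361}{28224}} = \frac{28224}{1908966361}$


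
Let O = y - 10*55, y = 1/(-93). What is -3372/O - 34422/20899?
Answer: 4793123082/1069004749 ≈ 4.4837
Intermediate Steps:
y = -1/93 (y = 1*(-1/93) = -1/93 ≈ -0.010753)
O = -51151/93 (O = -1/93 - 10*55 = -1/93 - 550 = -51151/93 ≈ -550.01)
-3372/O - 34422/20899 = -3372/(-51151/93) - 34422/20899 = -3372*(-93/51151) - 34422*1/20899 = 313596/51151 - 34422/20899 = 4793123082/1069004749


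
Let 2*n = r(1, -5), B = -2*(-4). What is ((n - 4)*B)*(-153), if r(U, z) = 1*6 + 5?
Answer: -1836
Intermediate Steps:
r(U, z) = 11 (r(U, z) = 6 + 5 = 11)
B = 8
n = 11/2 (n = (½)*11 = 11/2 ≈ 5.5000)
((n - 4)*B)*(-153) = ((11/2 - 4)*8)*(-153) = ((3/2)*8)*(-153) = 12*(-153) = -1836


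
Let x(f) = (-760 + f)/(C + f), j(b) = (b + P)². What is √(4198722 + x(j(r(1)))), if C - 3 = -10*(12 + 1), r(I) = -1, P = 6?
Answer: √4853730962/34 ≈ 2049.1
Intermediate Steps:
C = -127 (C = 3 - 10*(12 + 1) = 3 - 10*13 = 3 - 130 = -127)
j(b) = (6 + b)² (j(b) = (b + 6)² = (6 + b)²)
x(f) = (-760 + f)/(-127 + f)
√(4198722 + x(j(r(1)))) = √(4198722 + (-760 + (6 - 1)²)/(-127 + (6 - 1)²)) = √(4198722 + (-760 + 5²)/(-127 + 5²)) = √(4198722 + (-760 + 25)/(-127 + 25)) = √(4198722 - 735/(-102)) = √(4198722 - 1/102*(-735)) = √(4198722 + 245/34) = √(142756793/34) = √4853730962/34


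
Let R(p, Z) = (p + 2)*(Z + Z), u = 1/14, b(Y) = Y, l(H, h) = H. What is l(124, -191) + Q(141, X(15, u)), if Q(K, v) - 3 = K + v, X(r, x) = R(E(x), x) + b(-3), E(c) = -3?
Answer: 1854/7 ≈ 264.86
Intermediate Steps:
u = 1/14 ≈ 0.071429
R(p, Z) = 2*Z*(2 + p) (R(p, Z) = (2 + p)*(2*Z) = 2*Z*(2 + p))
X(r, x) = -3 - 2*x (X(r, x) = 2*x*(2 - 3) - 3 = 2*x*(-1) - 3 = -2*x - 3 = -3 - 2*x)
Q(K, v) = 3 + K + v (Q(K, v) = 3 + (K + v) = 3 + K + v)
l(124, -191) + Q(141, X(15, u)) = 124 + (3 + 141 + (-3 - 2*1/14)) = 124 + (3 + 141 + (-3 - ⅐)) = 124 + (3 + 141 - 22/7) = 124 + 986/7 = 1854/7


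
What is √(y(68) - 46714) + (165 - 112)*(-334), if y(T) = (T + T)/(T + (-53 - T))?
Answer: -17702 + I*√131226834/53 ≈ -17702.0 + 216.14*I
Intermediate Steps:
y(T) = -2*T/53 (y(T) = (2*T)/(-53) = (2*T)*(-1/53) = -2*T/53)
√(y(68) - 46714) + (165 - 112)*(-334) = √(-2/53*68 - 46714) + (165 - 112)*(-334) = √(-136/53 - 46714) + 53*(-334) = √(-2475978/53) - 17702 = I*√131226834/53 - 17702 = -17702 + I*√131226834/53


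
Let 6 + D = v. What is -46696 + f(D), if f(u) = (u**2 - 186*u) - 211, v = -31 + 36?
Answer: -46720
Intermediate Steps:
v = 5
D = -1 (D = -6 + 5 = -1)
f(u) = -211 + u**2 - 186*u
-46696 + f(D) = -46696 + (-211 + (-1)**2 - 186*(-1)) = -46696 + (-211 + 1 + 186) = -46696 - 24 = -46720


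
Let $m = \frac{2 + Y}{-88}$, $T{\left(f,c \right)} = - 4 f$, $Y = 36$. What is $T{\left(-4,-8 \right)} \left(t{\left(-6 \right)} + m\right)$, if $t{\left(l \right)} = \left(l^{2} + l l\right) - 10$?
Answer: $\frac{10836}{11} \approx 985.09$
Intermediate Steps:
$m = - \frac{19}{44}$ ($m = \frac{2 + 36}{-88} = 38 \left(- \frac{1}{88}\right) = - \frac{19}{44} \approx -0.43182$)
$t{\left(l \right)} = -10 + 2 l^{2}$ ($t{\left(l \right)} = \left(l^{2} + l^{2}\right) - 10 = 2 l^{2} - 10 = -10 + 2 l^{2}$)
$T{\left(-4,-8 \right)} \left(t{\left(-6 \right)} + m\right) = \left(-4\right) \left(-4\right) \left(\left(-10 + 2 \left(-6\right)^{2}\right) - \frac{19}{44}\right) = 16 \left(\left(-10 + 2 \cdot 36\right) - \frac{19}{44}\right) = 16 \left(\left(-10 + 72\right) - \frac{19}{44}\right) = 16 \left(62 - \frac{19}{44}\right) = 16 \cdot \frac{2709}{44} = \frac{10836}{11}$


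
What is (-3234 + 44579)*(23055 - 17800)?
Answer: 217267975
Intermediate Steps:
(-3234 + 44579)*(23055 - 17800) = 41345*5255 = 217267975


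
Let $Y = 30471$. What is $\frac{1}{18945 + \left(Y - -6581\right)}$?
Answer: $\frac{1}{55997} \approx 1.7858 \cdot 10^{-5}$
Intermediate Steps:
$\frac{1}{18945 + \left(Y - -6581\right)} = \frac{1}{18945 + \left(30471 - -6581\right)} = \frac{1}{18945 + \left(30471 + 6581\right)} = \frac{1}{18945 + 37052} = \frac{1}{55997}$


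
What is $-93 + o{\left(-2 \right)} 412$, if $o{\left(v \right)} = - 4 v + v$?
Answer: $2379$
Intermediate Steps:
$o{\left(v \right)} = - 3 v$
$-93 + o{\left(-2 \right)} 412 = -93 + \left(-3\right) \left(-2\right) 412 = -93 + 6 \cdot 412 = -93 + 2472 = 2379$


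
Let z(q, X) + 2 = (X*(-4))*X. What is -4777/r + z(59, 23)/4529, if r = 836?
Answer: -23405681/3786244 ≈ -6.1818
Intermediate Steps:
z(q, X) = -2 - 4*X**2 (z(q, X) = -2 + (X*(-4))*X = -2 + (-4*X)*X = -2 - 4*X**2)
-4777/r + z(59, 23)/4529 = -4777/836 + (-2 - 4*23**2)/4529 = -4777*1/836 + (-2 - 4*529)*(1/4529) = -4777/836 + (-2 - 2116)*(1/4529) = -4777/836 - 2118*1/4529 = -4777/836 - 2118/4529 = -23405681/3786244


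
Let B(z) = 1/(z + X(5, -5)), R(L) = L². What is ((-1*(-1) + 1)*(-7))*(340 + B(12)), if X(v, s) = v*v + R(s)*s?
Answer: -209433/44 ≈ -4759.8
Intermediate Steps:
X(v, s) = s³ + v² (X(v, s) = v*v + s²*s = v² + s³ = s³ + v²)
B(z) = 1/(-100 + z) (B(z) = 1/(z + ((-5)³ + 5²)) = 1/(z + (-125 + 25)) = 1/(z - 100) = 1/(-100 + z))
((-1*(-1) + 1)*(-7))*(340 + B(12)) = ((-1*(-1) + 1)*(-7))*(340 + 1/(-100 + 12)) = ((1 + 1)*(-7))*(340 + 1/(-88)) = (2*(-7))*(340 - 1/88) = -14*29919/88 = -209433/44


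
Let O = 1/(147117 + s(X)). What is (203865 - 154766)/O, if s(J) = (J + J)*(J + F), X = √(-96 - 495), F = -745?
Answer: 7165262565 - 73157510*I*√591 ≈ 7.1653e+9 - 1.7785e+9*I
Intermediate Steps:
X = I*√591 (X = √(-591) = I*√591 ≈ 24.31*I)
s(J) = 2*J*(-745 + J) (s(J) = (J + J)*(J - 745) = (2*J)*(-745 + J) = 2*J*(-745 + J))
O = 1/(147117 + 2*I*√591*(-745 + I*√591)) (O = 1/(147117 + 2*(I*√591)*(-745 + I*√591)) = 1/(147117 + 2*I*√591*(-745 + I*√591)) ≈ 6.4547e-6 + 1.6021e-6*I)
(203865 - 154766)/O = (203865 - 154766)/((I/(5*(298*√591 + 29187*I)))) = 49099*(-5*I*(298*√591 + 29187*I)) = -245495*I*(298*√591 + 29187*I)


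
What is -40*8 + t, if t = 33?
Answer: -287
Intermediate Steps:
-40*8 + t = -40*8 + 33 = -320 + 33 = -287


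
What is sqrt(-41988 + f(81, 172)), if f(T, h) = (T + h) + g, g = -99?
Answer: I*sqrt(41834) ≈ 204.53*I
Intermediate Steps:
f(T, h) = -99 + T + h (f(T, h) = (T + h) - 99 = -99 + T + h)
sqrt(-41988 + f(81, 172)) = sqrt(-41988 + (-99 + 81 + 172)) = sqrt(-41988 + 154) = sqrt(-41834) = I*sqrt(41834)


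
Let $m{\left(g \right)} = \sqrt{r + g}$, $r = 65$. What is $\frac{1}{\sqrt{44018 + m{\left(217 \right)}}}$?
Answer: $\frac{1}{\sqrt{44018 + \sqrt{282}}} \approx 0.0047654$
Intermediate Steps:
$m{\left(g \right)} = \sqrt{65 + g}$
$\frac{1}{\sqrt{44018 + m{\left(217 \right)}}} = \frac{1}{\sqrt{44018 + \sqrt{65 + 217}}} = \frac{1}{\sqrt{44018 + \sqrt{282}}}$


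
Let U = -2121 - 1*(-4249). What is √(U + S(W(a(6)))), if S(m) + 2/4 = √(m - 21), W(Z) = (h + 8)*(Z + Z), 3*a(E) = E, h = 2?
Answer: √(8510 + 4*√19)/2 ≈ 46.172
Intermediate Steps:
a(E) = E/3
W(Z) = 20*Z (W(Z) = (2 + 8)*(Z + Z) = 10*(2*Z) = 20*Z)
S(m) = -½ + √(-21 + m) (S(m) = -½ + √(m - 21) = -½ + √(-21 + m))
U = 2128 (U = -2121 + 4249 = 2128)
√(U + S(W(a(6)))) = √(2128 + (-½ + √(-21 + 20*((⅓)*6)))) = √(2128 + (-½ + √(-21 + 20*2))) = √(2128 + (-½ + √(-21 + 40))) = √(2128 + (-½ + √19)) = √(4255/2 + √19)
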